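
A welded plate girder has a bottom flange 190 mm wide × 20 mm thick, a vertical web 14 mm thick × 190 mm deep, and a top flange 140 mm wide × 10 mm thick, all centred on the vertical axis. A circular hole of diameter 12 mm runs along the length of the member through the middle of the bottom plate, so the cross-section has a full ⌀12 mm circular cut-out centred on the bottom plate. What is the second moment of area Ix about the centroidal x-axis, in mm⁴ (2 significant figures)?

Ix ≈ 5.5 × 10⁷ mm⁴

Break the section into simple shapes (no overlaps), measuring from the bottom-left corner of the bounding box.
Bottom plate: 190 × 20, A = 3 800 mm², y = 10 mm, Ī = 126 667 mm⁴.
Web plate: 14 × 190, A = 2 660 mm², y = 115 mm, Ī = 8 002 167 mm⁴.
Top plate: 140 × 10, A = 1 400 mm², y = 215 mm, Ī = 11 667 mm⁴.
Hole (subtracted): ⌀12, A = 113.1 mm², y = 10 mm, Ī = 1 018 mm⁴.
Centroid: ȳ = ΣA·y / ΣA = 83.1 mm.
Transfer each piece to the centroidal x-axis using Ī + A·d² with d = y − 83.1:
  bottom plate: d = -73.1 mm → contributes +20 432 486 mm⁴
  web plate: d = 31.9 mm → contributes +10 708 978 mm⁴
  top plate: d = 131.9 mm → contributes +24 368 253 mm⁴
  hole: d = -73.1 mm → contributes −605 369 mm⁴
Total I = 54 904 349 mm⁴.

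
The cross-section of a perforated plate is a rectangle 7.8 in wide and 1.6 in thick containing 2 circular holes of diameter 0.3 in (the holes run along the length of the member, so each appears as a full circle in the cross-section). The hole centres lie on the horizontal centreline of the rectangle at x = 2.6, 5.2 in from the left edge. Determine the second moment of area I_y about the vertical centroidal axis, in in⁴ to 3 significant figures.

I_y ≈ 63.0 in⁴

Treat the section as a set of non-overlapping primitives; coordinates are from the bounding-box lower-left.
Plate: 7.8 × 1.6, A = 12.48 in², x = 3.9 in, Ī = 63.274 in⁴.
Hole 1 (subtracted): ⌀0.3, A = 0.070686 in², x = 2.6 in, Ī = 0.00039761 in⁴.
Hole 2 (subtracted): ⌀0.3, A = 0.070686 in², x = 5.2 in, Ī = 0.00039761 in⁴.
By symmetry the centroid is at mid-width, x̄ = 3.9 in.
Transfer each piece to the vertical centroidal axis using Ī + A·d² with d = x − 3.9:
  plate: d = 0 in → contributes +63.274 in⁴
  hole 1: d = -1.3 in → contributes −0.11986 in⁴
  hole 2: d = 1.3 in → contributes −0.11986 in⁴
Total I = 63.034 in⁴.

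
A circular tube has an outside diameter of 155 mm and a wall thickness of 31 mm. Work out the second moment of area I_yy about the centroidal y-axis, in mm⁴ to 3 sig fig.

I_yy ≈ 2.47 × 10⁷ mm⁴

Split into non-overlapping primitives; take the origin at the lower-left of the bounding box.
Outer circle: ⌀155, A = 18 869 mm², x = 77.5 mm, Ī = 28 333 269 mm⁴.
Bore (subtracted): ⌀93, A = 6792.9 mm², x = 77.5 mm, Ī = 3 671 992 mm⁴.
By symmetry the centroid is at mid-width, x̄ = 77.5 mm.
All pieces are centred on the centroidal y-axis, so I = ΣĪ (holes subtracted) = 24 661 278 mm⁴.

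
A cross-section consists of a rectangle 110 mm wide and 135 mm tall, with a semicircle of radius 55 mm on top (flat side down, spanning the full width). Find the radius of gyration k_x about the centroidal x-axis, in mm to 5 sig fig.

k_x ≈ 52.128 mm

Decompose the section into non-overlapping parts with the origin at the bottom-left of its bounding rectangle.
Rectangular body: 110 × 135, A = 14 850 mm², y = 67.5 mm, Ī = 22 553 438 mm⁴.
Semicircular cap: semicircle r = 55, A = 4751.659 mm², y = 158.3427 mm, Ī = 1 004 345 mm⁴.
Centroid: ȳ = ΣA·y / ΣA = 89.52128 mm.
Transfer each piece to the centroidal x-axis using Ī + A·d² with d = y − 89.52128:
  rectangular body: d = -22.02128 mm → contributes +29 754 749 mm⁴
  semicircular cap: d = 68.82144 mm → contributes +23 510 060 mm⁴
Total I = 53 264 809 mm⁴.
Radius of gyration: k = √(I/A) = √(53 264 809 / 19601.66) = 52.12833 mm.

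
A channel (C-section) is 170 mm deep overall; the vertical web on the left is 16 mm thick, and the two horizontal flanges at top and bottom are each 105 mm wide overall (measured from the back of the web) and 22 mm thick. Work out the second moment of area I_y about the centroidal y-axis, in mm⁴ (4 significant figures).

Treat the section as a set of non-overlapping primitives; coordinates are from the bounding-box lower-left.
Web: 16 × 170, A = 2 720 mm², x = 8 mm, Ī = 58026.7 mm⁴.
Top flange (beyond web): 89 × 22, A = 1 958 mm², x = 60.5 mm, Ī = 1 292 443 mm⁴.
Bottom flange (beyond web): 89 × 22, A = 1 958 mm², x = 60.5 mm, Ī = 1 292 443 mm⁴.
Centroid: x̄ = ΣA·x / ΣA = 38.981 mm.
Transfer each piece to the centroidal y-axis using Ī + A·d² with d = x − 38.981:
  web: d = -30.981 mm → contributes +2 668 746 mm⁴
  top flange (beyond web): d = 21.519 mm → contributes +2 199 128 mm⁴
  bottom flange (beyond web): d = 21.519 mm → contributes +2 199 128 mm⁴
Total I = 7 067 002 mm⁴.

I_y ≈ 7.067 × 10⁶ mm⁴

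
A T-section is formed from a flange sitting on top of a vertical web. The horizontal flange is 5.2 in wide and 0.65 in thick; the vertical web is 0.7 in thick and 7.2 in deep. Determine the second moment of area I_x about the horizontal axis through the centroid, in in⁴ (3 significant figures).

I_x ≈ 53.1 in⁴

Decompose the section into non-overlapping parts with the origin at the bottom-left of its bounding rectangle.
Flange: 5.2 × 0.65, A = 3.38 in², y = 7.525 in, Ī = 0.119 in⁴.
Web: 0.7 × 7.2, A = 5.04 in², y = 3.6 in, Ī = 21.773 in⁴.
Centroid: ȳ = ΣA·y / ΣA = 5.1756 in.
Transfer each piece to the horizontal axis through the centroid using Ī + A·d² with d = y − 5.1756:
  flange: d = 2.3494 in → contributes +18.776 in⁴
  web: d = -1.5756 in → contributes +34.285 in⁴
Total I = 53.06 in⁴.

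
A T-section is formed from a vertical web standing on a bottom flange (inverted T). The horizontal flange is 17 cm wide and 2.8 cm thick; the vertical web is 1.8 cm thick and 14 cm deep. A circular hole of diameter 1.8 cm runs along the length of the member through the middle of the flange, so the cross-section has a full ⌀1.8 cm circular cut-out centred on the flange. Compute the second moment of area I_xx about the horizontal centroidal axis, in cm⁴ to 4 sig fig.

Decompose the section into non-overlapping parts with the origin at the bottom-left of its bounding rectangle.
Flange: 17 × 2.8, A = 47.6 cm², y = 1.4 cm, Ī = 31.0987 cm⁴.
Web: 1.8 × 14, A = 25.2 cm², y = 9.8 cm, Ī = 411.6 cm⁴.
Hole (subtracted): ⌀1.8, A = 2.54469 cm², y = 1.4 cm, Ī = 0.5153 cm⁴.
Centroid: ȳ = ΣA·y / ΣA = 4.41301 cm.
Transfer each piece to the horizontal centroidal axis using Ī + A·d² with d = y − 4.41301:
  flange: d = -3.01301 cm → contributes +463.223 cm⁴
  web: d = 5.38699 cm → contributes +1142.9 cm⁴
  hole: d = -3.01301 cm → contributes −23.6166 cm⁴
Total I = 1582.5 cm⁴.

I_xx ≈ 1583 cm⁴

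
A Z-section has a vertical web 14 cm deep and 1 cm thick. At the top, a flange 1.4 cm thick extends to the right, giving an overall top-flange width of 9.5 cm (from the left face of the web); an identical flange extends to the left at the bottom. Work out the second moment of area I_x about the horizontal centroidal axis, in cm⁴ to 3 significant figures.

I_x ≈ 1180 cm⁴

Decompose the section into non-overlapping parts with the origin at the bottom-left of its bounding rectangle.
Web: 1 × 14, A = 14 cm², y = 7 cm, Ī = 228.67 cm⁴.
Top flange (beyond web): 8.5 × 1.4, A = 11.9 cm², y = 13.3 cm, Ī = 1.9437 cm⁴.
Bottom flange (beyond web): 8.5 × 1.4, A = 11.9 cm², y = 0.7 cm, Ī = 1.9437 cm⁴.
Centroid: ȳ = ΣA·y / ΣA = 7 cm.
Transfer each piece to the horizontal centroidal axis using Ī + A·d² with d = y − 7:
  web: d = 0 cm → contributes +228.67 cm⁴
  top flange (beyond web): d = 6.3 cm → contributes +474.25 cm⁴
  bottom flange (beyond web): d = -6.3 cm → contributes +474.25 cm⁴
Total I = 1177.2 cm⁴.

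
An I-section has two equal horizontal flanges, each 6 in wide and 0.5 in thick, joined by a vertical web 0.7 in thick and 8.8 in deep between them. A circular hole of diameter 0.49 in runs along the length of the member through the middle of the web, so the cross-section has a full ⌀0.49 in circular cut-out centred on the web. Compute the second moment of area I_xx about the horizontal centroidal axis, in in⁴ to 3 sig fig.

Treat the section as a set of non-overlapping primitives; coordinates are from the bounding-box lower-left.
Bottom flange: 6 × 0.5, A = 3 in², y = 0.25 in, Ī = 0.0625 in⁴.
Web: 0.7 × 8.8, A = 6.16 in², y = 4.9 in, Ī = 39.753 in⁴.
Top flange: 6 × 0.5, A = 3 in², y = 9.55 in, Ī = 0.0625 in⁴.
Hole (subtracted): ⌀0.49, A = 0.18857 in², y = 4.9 in, Ī = 0.0028298 in⁴.
By symmetry the centroid is at mid-height, ȳ = 4.9 in.
Transfer each piece to the horizontal centroidal axis using Ī + A·d² with d = y − 4.9:
  bottom flange: d = -4.65 in → contributes +64.93 in⁴
  web: d = 0 in → contributes +39.753 in⁴
  top flange: d = 4.65 in → contributes +64.93 in⁴
  hole: d = 0 in → contributes −0.0028298 in⁴
Total I = 169.61 in⁴.

I_xx ≈ 170 in⁴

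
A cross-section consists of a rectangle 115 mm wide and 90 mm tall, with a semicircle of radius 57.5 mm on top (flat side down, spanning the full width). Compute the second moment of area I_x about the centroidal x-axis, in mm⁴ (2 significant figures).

I_x ≈ 2.5 × 10⁷ mm⁴

Treat the section as a set of non-overlapping primitives; coordinates are from the bounding-box lower-left.
Rectangular body: 115 × 90, A = 10 350 mm², y = 45 mm, Ī = 6 986 250 mm⁴.
Semicircular cap: semicircle r = 57.5, A = 5 193 mm², y = 114.4 mm, Ī = 1 199 785 mm⁴.
Centroid: ȳ = ΣA·y / ΣA = 68.19 mm.
Transfer each piece to the centroidal x-axis using Ī + A·d² with d = y − 68.19:
  rectangular body: d = -23.19 mm → contributes +12 551 989 mm⁴
  semicircular cap: d = 46.21 mm → contributes +12 291 729 mm⁴
Total I = 24 843 718 mm⁴.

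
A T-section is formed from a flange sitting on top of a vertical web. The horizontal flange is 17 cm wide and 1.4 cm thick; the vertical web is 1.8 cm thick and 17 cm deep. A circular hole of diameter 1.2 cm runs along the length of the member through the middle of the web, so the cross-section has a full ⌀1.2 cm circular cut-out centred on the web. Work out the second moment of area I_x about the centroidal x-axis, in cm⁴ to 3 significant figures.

Treat the section as a set of non-overlapping primitives; coordinates are from the bounding-box lower-left.
Flange: 17 × 1.4, A = 23.8 cm², y = 17.7 cm, Ī = 3.8873 cm⁴.
Web: 1.8 × 17, A = 30.6 cm², y = 8.5 cm, Ī = 736.95 cm⁴.
Hole (subtracted): ⌀1.2, A = 1.131 cm², y = 8.5 cm, Ī = 0.10179 cm⁴.
Centroid: ȳ = ΣA·y / ΣA = 12.61 cm.
Transfer each piece to the centroidal x-axis using Ī + A·d² with d = y − 12.61:
  flange: d = 5.0895 cm → contributes +620.39 cm⁴
  web: d = -4.1105 cm → contributes +1 254 cm⁴
  hole: d = -4.1105 cm → contributes −19.211 cm⁴
Total I = 1855.1 cm⁴.

I_x ≈ 1860 cm⁴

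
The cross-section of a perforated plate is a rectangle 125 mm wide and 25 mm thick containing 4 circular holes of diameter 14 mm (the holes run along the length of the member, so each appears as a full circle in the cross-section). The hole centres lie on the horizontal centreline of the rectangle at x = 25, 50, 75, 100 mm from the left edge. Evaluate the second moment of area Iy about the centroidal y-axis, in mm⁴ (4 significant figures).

Iy ≈ 3.580 × 10⁶ mm⁴

Treat the section as a set of non-overlapping primitives; coordinates are from the bounding-box lower-left.
Plate: 125 × 25, A = 3 125 mm², x = 62.5 mm, Ī = 4 069 010 mm⁴.
Hole 1 (subtracted): ⌀14, A = 153.938 mm², x = 25 mm, Ī = 1885.74 mm⁴.
Hole 2 (subtracted): ⌀14, A = 153.938 mm², x = 50 mm, Ī = 1885.74 mm⁴.
Hole 3 (subtracted): ⌀14, A = 153.938 mm², x = 75 mm, Ī = 1885.74 mm⁴.
Hole 4 (subtracted): ⌀14, A = 153.938 mm², x = 100 mm, Ī = 1885.74 mm⁴.
By symmetry the centroid is at mid-width, x̄ = 62.5 mm.
Transfer each piece to the centroidal y-axis using Ī + A·d² with d = x − 62.5:
  plate: d = 0 mm → contributes +4 069 010 mm⁴
  hole 1: d = -37.5 mm → contributes −218 361 mm⁴
  hole 2: d = -12.5 mm → contributes −25938.6 mm⁴
  hole 3: d = 12.5 mm → contributes −25938.6 mm⁴
  hole 4: d = 37.5 mm → contributes −218 361 mm⁴
Total I = 3 580 411 mm⁴.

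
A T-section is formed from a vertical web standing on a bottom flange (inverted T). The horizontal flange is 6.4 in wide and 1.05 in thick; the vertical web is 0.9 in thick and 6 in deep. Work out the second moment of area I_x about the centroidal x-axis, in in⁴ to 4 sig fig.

I_x ≈ 54.02 in⁴

Decompose the section into non-overlapping parts with the origin at the bottom-left of its bounding rectangle.
Flange: 6.4 × 1.05, A = 6.72 in², y = 0.525 in, Ī = 0.6174 in⁴.
Web: 0.9 × 6, A = 5.4 in², y = 4.05 in, Ī = 16.2 in⁴.
Centroid: ȳ = ΣA·y / ΣA = 2.09554 in.
Transfer each piece to the centroidal x-axis using Ī + A·d² with d = y − 2.09554:
  flange: d = -1.57054 in → contributes +17.193 in⁴
  web: d = 1.95446 in → contributes +36.8274 in⁴
Total I = 54.0205 in⁴.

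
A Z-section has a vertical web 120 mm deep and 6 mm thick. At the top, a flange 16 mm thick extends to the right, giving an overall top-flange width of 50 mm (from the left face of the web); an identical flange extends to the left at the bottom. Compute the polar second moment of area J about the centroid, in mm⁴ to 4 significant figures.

J ≈ 5.811 × 10⁶ mm⁴

Decompose the section into non-overlapping parts with the origin at the bottom-left of its bounding rectangle.
Web: 6 × 120, A = 720 mm², y = 60 mm, Ī = 864 000 mm⁴.
Top flange (beyond web): 44 × 16, A = 704 mm², y = 112 mm, Ī = 15018.7 mm⁴.
Bottom flange (beyond web): 44 × 16, A = 704 mm², y = 8 mm, Ī = 15018.7 mm⁴.
Centroid: ȳ = ΣA·y / ΣA = 60 mm.
Transfer each piece to the centroidal x-axis using Ī + A·d² with d = y − 60:
  web: d = 0 mm → contributes +864 000 mm⁴
  top flange (beyond web): d = 52 mm → contributes +1 918 635 mm⁴
  bottom flange (beyond web): d = -52 mm → contributes +1 918 635 mm⁴
Total I = 4 701 269 mm⁴.
For the y-axis: x̄ = 47 mm.
Repeating about the centroidal y-axis gives I_y = 1 109 317 mm⁴.
Polar second moment: J = I_x + I_y = 5 810 587 mm⁴.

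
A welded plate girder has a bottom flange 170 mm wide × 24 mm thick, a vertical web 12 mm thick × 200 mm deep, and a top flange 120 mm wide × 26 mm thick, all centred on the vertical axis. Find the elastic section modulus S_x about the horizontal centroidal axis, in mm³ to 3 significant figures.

S_x ≈ 7.18 × 10⁵ mm³

Decompose the section into non-overlapping parts with the origin at the bottom-left of its bounding rectangle.
Bottom plate: 170 × 24, A = 4 080 mm², y = 12 mm, Ī = 195 840 mm⁴.
Web plate: 12 × 200, A = 2 400 mm², y = 124 mm, Ī = 8 000 000 mm⁴.
Top plate: 120 × 26, A = 3 120 mm², y = 237 mm, Ī = 175 760 mm⁴.
Centroid: ȳ = ΣA·y / ΣA = 113.13 mm.
Transfer each piece to the horizontal centroidal axis using Ī + A·d² with d = y − 113.13:
  bottom plate: d = -101.13 mm → contributes +41 919 004 mm⁴
  web plate: d = 10.875 mm → contributes +8 283 838 mm⁴
  top plate: d = 123.88 mm → contributes +48 052 209 mm⁴
Total I = 98 255 050 mm⁴.
Extreme fibre distance c = 136.88 mm; S = I/c = 717 845 mm³.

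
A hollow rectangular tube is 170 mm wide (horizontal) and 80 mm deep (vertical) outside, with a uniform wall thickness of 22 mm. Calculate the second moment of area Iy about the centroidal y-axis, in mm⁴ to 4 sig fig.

Iy ≈ 2.675 × 10⁷ mm⁴

Break the section into simple shapes (no overlaps), measuring from the bottom-left corner of the bounding box.
Outer rectangle: 170 × 80, A = 13 600 mm², x = 85 mm, Ī = 32 753 333 mm⁴.
Inner void (subtracted): 126 × 36, A = 4 536 mm², x = 85 mm, Ī = 6 001 128 mm⁴.
By symmetry the centroid is at mid-width, x̄ = 85 mm.
All pieces are centred on the centroidal y-axis, so I = ΣĪ (holes subtracted) = 26 752 205 mm⁴.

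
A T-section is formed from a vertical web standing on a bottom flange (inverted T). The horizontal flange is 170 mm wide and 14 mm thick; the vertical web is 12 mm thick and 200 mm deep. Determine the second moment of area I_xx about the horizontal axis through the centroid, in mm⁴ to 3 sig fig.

I_xx ≈ 2.17 × 10⁷ mm⁴

Break the section into simple shapes (no overlaps), measuring from the bottom-left corner of the bounding box.
Flange: 170 × 14, A = 2 380 mm², y = 7 mm, Ī = 38 873 mm⁴.
Web: 12 × 200, A = 2 400 mm², y = 114 mm, Ī = 8 000 000 mm⁴.
Centroid: ȳ = ΣA·y / ΣA = 60.724 mm.
Transfer each piece to the horizontal axis through the centroid using Ī + A·d² with d = y − 60.724:
  flange: d = -53.724 mm → contributes +6 908 153 mm⁴
  web: d = 53.276 mm → contributes +14 812 036 mm⁴
Total I = 21 720 189 mm⁴.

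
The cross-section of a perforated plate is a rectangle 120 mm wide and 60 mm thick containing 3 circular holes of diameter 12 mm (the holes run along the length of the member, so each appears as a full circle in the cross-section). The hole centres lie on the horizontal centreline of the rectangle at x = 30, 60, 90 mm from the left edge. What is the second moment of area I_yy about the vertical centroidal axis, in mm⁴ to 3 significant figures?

I_yy ≈ 8.43 × 10⁶ mm⁴

Decompose the section into non-overlapping parts with the origin at the bottom-left of its bounding rectangle.
Plate: 120 × 60, A = 7 200 mm², x = 60 mm, Ī = 8 640 000 mm⁴.
Hole 1 (subtracted): ⌀12, A = 113.1 mm², x = 30 mm, Ī = 1017.9 mm⁴.
Hole 2 (subtracted): ⌀12, A = 113.1 mm², x = 60 mm, Ī = 1017.9 mm⁴.
Hole 3 (subtracted): ⌀12, A = 113.1 mm², x = 90 mm, Ī = 1017.9 mm⁴.
By symmetry the centroid is at mid-width, x̄ = 60 mm.
Transfer each piece to the vertical centroidal axis using Ī + A·d² with d = x − 60:
  plate: d = 0 mm → contributes +8 640 000 mm⁴
  hole 1: d = -30 mm → contributes −102 805 mm⁴
  hole 2: d = 0 mm → contributes −1017.9 mm⁴
  hole 3: d = 30 mm → contributes −102 805 mm⁴
Total I = 8 433 371 mm⁴.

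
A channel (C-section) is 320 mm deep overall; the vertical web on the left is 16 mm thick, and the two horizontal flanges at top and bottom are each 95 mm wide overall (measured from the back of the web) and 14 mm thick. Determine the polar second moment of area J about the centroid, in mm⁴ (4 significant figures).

J ≈ 1.003 × 10⁸ mm⁴

Decompose the section into non-overlapping parts with the origin at the bottom-left of its bounding rectangle.
Web: 16 × 320, A = 5 120 mm², y = 160 mm, Ī = 43 690 667 mm⁴.
Top flange (beyond web): 79 × 14, A = 1 106 mm², y = 313 mm, Ī = 18064.7 mm⁴.
Bottom flange (beyond web): 79 × 14, A = 1 106 mm², y = 7 mm, Ī = 18064.7 mm⁴.
By symmetry the centroid is at mid-height, ȳ = 160 mm.
Transfer each piece to the centroidal x-axis using Ī + A·d² with d = y − 160:
  web: d = 0 mm → contributes +43 690 667 mm⁴
  top flange (beyond web): d = 153 mm → contributes +25 908 419 mm⁴
  bottom flange (beyond web): d = -153 mm → contributes +25 908 419 mm⁴
Total I = 95 507 504 mm⁴.
For the y-axis: x̄ = 22.3303 mm.
Repeating about the centroidal y-axis gives I_y = 4 744 788 mm⁴.
Polar second moment: J = I_x + I_y = 100 252 292 mm⁴.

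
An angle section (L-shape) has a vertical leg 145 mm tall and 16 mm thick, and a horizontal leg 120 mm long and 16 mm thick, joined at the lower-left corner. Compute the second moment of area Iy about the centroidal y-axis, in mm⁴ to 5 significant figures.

Split into non-overlapping primitives; take the origin at the lower-left of the bounding box.
Vertical leg: 16 × 145, A = 2 320 mm², x = 8 mm, Ī = 49493.33 mm⁴.
Horizontal leg (remainder): 104 × 16, A = 1 664 mm², x = 68 mm, Ī = 1 499 819 mm⁴.
Centroid: x̄ = ΣA·x / ΣA = 33.06024 mm.
Transfer each piece to the centroidal y-axis using Ī + A·d² with d = x − 33.06024:
  vertical leg: d = -25.06024 mm → contributes +1 506 490 mm⁴
  horizontal leg (remainder): d = 34.93976 mm → contributes +3 531 208 mm⁴
Total I = 5 037 698 mm⁴.

Iy ≈ 5.0377 × 10⁶ mm⁴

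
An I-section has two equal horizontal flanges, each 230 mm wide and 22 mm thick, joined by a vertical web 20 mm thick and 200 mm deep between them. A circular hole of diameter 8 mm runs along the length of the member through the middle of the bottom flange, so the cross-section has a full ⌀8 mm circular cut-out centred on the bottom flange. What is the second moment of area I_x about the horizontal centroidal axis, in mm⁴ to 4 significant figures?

Decompose the section into non-overlapping parts with the origin at the bottom-left of its bounding rectangle.
Bottom flange: 230 × 22, A = 5 060 mm², y = 11 mm, Ī = 204 087 mm⁴.
Web: 20 × 200, A = 4 000 mm², y = 122 mm, Ī = 13 333 333 mm⁴.
Top flange: 230 × 22, A = 5 060 mm², y = 233 mm, Ī = 204 087 mm⁴.
Hole (subtracted): ⌀8, A = 50.2655 mm², y = 11 mm, Ī = 201.062 mm⁴.
Centroid: ȳ = ΣA·y / ΣA = 122.397 mm.
Transfer each piece to the horizontal centroidal axis using Ī + A·d² with d = y − 122.397:
  bottom flange: d = -111.397 mm → contributes +62 994 604 mm⁴
  web: d = -0.396558 mm → contributes +13 333 962 mm⁴
  top flange: d = 110.603 mm → contributes +62 103 681 mm⁴
  hole: d = -111.397 mm → contributes −623 955 mm⁴
Total I = 137 808 292 mm⁴.

I_x ≈ 1.378 × 10⁸ mm⁴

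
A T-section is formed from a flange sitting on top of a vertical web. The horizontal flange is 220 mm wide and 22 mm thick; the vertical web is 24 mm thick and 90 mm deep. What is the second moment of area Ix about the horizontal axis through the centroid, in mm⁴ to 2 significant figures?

Ix ≈ 6.3 × 10⁶ mm⁴

Break the section into simple shapes (no overlaps), measuring from the bottom-left corner of the bounding box.
Flange: 220 × 22, A = 4 840 mm², y = 101 mm, Ī = 195 213 mm⁴.
Web: 24 × 90, A = 2 160 mm², y = 45 mm, Ī = 1 458 000 mm⁴.
Centroid: ȳ = ΣA·y / ΣA = 83.72 mm.
Transfer each piece to the horizontal axis through the centroid using Ī + A·d² with d = y − 83.72:
  flange: d = 17.28 mm → contributes +1 640 430 mm⁴
  web: d = -38.72 mm → contributes +4 696 355 mm⁴
Total I = 6 336 785 mm⁴.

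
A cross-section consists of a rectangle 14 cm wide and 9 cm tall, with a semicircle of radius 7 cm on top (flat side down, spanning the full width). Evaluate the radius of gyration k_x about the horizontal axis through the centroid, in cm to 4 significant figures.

Decompose the section into non-overlapping parts with the origin at the bottom-left of its bounding rectangle.
Rectangular body: 14 × 9, A = 126 cm², y = 4.5 cm, Ī = 850.5 cm⁴.
Semicircular cap: semicircle r = 7, A = 76.969 cm², y = 11.9709 cm, Ī = 263.526 cm⁴.
Centroid: ȳ = ΣA·y / ΣA = 7.33308 cm.
Transfer each piece to the horizontal axis through the centroid using Ī + A·d² with d = y − 7.33308:
  rectangular body: d = -2.83308 cm → contributes +1861.82 cm⁴
  semicircular cap: d = 4.63781 cm → contributes +1919.08 cm⁴
Total I = 3780.9 cm⁴.
Radius of gyration: k = √(I/A) = √(3780.9 / 202.969) = 4.31601 cm.

k_x ≈ 4.316 cm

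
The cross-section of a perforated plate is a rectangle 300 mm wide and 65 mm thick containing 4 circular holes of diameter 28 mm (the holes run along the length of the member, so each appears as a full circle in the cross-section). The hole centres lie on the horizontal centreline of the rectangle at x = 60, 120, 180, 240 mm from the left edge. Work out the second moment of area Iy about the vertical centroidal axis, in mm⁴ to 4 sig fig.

Decompose the section into non-overlapping parts with the origin at the bottom-left of its bounding rectangle.
Plate: 300 × 65, A = 19 500 mm², x = 150 mm, Ī = 146 250 000 mm⁴.
Hole 1 (subtracted): ⌀28, A = 615.752 mm², x = 60 mm, Ī = 30171.9 mm⁴.
Hole 2 (subtracted): ⌀28, A = 615.752 mm², x = 120 mm, Ī = 30171.9 mm⁴.
Hole 3 (subtracted): ⌀28, A = 615.752 mm², x = 180 mm, Ī = 30171.9 mm⁴.
Hole 4 (subtracted): ⌀28, A = 615.752 mm², x = 240 mm, Ī = 30171.9 mm⁴.
By symmetry the centroid is at mid-width, x̄ = 150 mm.
Transfer each piece to the vertical centroidal axis using Ī + A·d² with d = x − 150:
  plate: d = 0 mm → contributes +146 250 000 mm⁴
  hole 1: d = -90 mm → contributes −5 017 764 mm⁴
  hole 2: d = -30 mm → contributes −584 349 mm⁴
  hole 3: d = 30 mm → contributes −584 349 mm⁴
  hole 4: d = 90 mm → contributes −5 017 764 mm⁴
Total I = 135 045 774 mm⁴.

Iy ≈ 1.350 × 10⁸ mm⁴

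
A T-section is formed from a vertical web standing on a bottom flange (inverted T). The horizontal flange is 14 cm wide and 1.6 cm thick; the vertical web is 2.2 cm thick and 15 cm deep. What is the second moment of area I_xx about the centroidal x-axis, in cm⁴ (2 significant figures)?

I_xx ≈ 1500 cm⁴

Break the section into simple shapes (no overlaps), measuring from the bottom-left corner of the bounding box.
Flange: 14 × 1.6, A = 22.4 cm², y = 0.8 cm, Ī = 4.779 cm⁴.
Web: 2.2 × 15, A = 33 cm², y = 9.1 cm, Ī = 618.8 cm⁴.
Centroid: ȳ = ΣA·y / ΣA = 5.744 cm.
Transfer each piece to the centroidal x-axis using Ī + A·d² with d = y − 5.744:
  flange: d = -4.944 cm → contributes +552.3 cm⁴
  web: d = 3.356 cm → contributes +990.4 cm⁴
Total I = 1 543 cm⁴.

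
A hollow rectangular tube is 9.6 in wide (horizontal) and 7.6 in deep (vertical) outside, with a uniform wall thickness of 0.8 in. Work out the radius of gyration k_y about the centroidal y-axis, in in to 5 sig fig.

k_y ≈ 3.4918 in

Treat the section as a set of non-overlapping primitives; coordinates are from the bounding-box lower-left.
Outer rectangle: 9.6 × 7.6, A = 72.96 in², x = 4.8 in, Ī = 560.3328 in⁴.
Inner void (subtracted): 8 × 6, A = 48 in², x = 4.8 in, Ī = 256 in⁴.
By symmetry the centroid is at mid-width, x̄ = 4.8 in.
All pieces are centred on the centroidal y-axis, so I = ΣĪ (holes subtracted) = 304.3328 in⁴.
Radius of gyration: k = √(I/A) = √(304.3328 / 24.96) = 3.491822 in.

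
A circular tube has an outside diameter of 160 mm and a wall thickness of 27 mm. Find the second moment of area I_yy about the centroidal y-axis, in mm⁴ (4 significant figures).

I_yy ≈ 2.597 × 10⁷ mm⁴

Break the section into simple shapes (no overlaps), measuring from the bottom-left corner of the bounding box.
Outer circle: ⌀160, A = 20106.2 mm², x = 80 mm, Ī = 32 169 909 mm⁴.
Bore (subtracted): ⌀106, A = 8824.73 mm², x = 80 mm, Ī = 6 197 169 mm⁴.
By symmetry the centroid is at mid-width, x̄ = 80 mm.
All pieces are centred on the centroidal y-axis, so I = ΣĪ (holes subtracted) = 25 972 739 mm⁴.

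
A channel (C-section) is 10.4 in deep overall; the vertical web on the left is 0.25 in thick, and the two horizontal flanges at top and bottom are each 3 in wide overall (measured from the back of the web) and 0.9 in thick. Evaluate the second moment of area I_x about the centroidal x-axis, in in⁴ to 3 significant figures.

Split into non-overlapping primitives; take the origin at the lower-left of the bounding box.
Web: 0.25 × 10.4, A = 2.6 in², y = 5.2 in, Ī = 23.435 in⁴.
Top flange (beyond web): 2.75 × 0.9, A = 2.475 in², y = 9.95 in, Ī = 0.16706 in⁴.
Bottom flange (beyond web): 2.75 × 0.9, A = 2.475 in², y = 0.45 in, Ī = 0.16706 in⁴.
By symmetry the centroid is at mid-height, ȳ = 5.2 in.
Transfer each piece to the centroidal x-axis using Ī + A·d² with d = y − 5.2:
  web: d = 0 in → contributes +23.435 in⁴
  top flange (beyond web): d = 4.75 in → contributes +56.009 in⁴
  bottom flange (beyond web): d = -4.75 in → contributes +56.009 in⁴
Total I = 135.45 in⁴.

I_x ≈ 135 in⁴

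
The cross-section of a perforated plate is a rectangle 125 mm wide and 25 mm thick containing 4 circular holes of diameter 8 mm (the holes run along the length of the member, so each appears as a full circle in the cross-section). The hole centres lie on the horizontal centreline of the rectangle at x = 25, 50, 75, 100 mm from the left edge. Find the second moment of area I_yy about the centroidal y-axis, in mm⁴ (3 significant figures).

I_yy ≈ 3.91 × 10⁶ mm⁴

Break the section into simple shapes (no overlaps), measuring from the bottom-left corner of the bounding box.
Plate: 125 × 25, A = 3 125 mm², x = 62.5 mm, Ī = 4 069 010 mm⁴.
Hole 1 (subtracted): ⌀8, A = 50.265 mm², x = 25 mm, Ī = 201.06 mm⁴.
Hole 2 (subtracted): ⌀8, A = 50.265 mm², x = 50 mm, Ī = 201.06 mm⁴.
Hole 3 (subtracted): ⌀8, A = 50.265 mm², x = 75 mm, Ī = 201.06 mm⁴.
Hole 4 (subtracted): ⌀8, A = 50.265 mm², x = 100 mm, Ī = 201.06 mm⁴.
By symmetry the centroid is at mid-width, x̄ = 62.5 mm.
Transfer each piece to the centroidal y-axis using Ī + A·d² with d = x − 62.5:
  plate: d = 0 mm → contributes +4 069 010 mm⁴
  hole 1: d = -37.5 mm → contributes −70 887 mm⁴
  hole 2: d = -12.5 mm → contributes −8 055 mm⁴
  hole 3: d = 12.5 mm → contributes −8 055 mm⁴
  hole 4: d = 37.5 mm → contributes −70 887 mm⁴
Total I = 3 911 127 mm⁴.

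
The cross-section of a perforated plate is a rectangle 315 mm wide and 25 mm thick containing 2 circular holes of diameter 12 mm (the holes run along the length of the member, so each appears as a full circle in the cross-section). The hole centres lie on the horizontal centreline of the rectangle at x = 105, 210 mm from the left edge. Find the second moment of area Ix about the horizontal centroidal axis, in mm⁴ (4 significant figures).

Treat the section as a set of non-overlapping primitives; coordinates are from the bounding-box lower-left.
Plate: 315 × 25, A = 7 875 mm², y = 12.5 mm, Ī = 410 156 mm⁴.
Hole 1 (subtracted): ⌀12, A = 113.097 mm², y = 12.5 mm, Ī = 1017.88 mm⁴.
Hole 2 (subtracted): ⌀12, A = 113.097 mm², y = 12.5 mm, Ī = 1017.88 mm⁴.
By symmetry the centroid is at mid-height, ȳ = 12.5 mm.
All pieces are centred on the horizontal centroidal axis, so I = ΣĪ (holes subtracted) = 408 120 mm⁴.

Ix ≈ 4.081 × 10⁵ mm⁴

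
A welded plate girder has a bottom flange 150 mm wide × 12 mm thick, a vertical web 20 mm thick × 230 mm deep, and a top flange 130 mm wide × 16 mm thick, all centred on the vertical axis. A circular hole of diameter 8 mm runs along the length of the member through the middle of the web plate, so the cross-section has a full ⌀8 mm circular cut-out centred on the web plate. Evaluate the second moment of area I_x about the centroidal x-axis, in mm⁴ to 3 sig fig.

I_x ≈ 7.80 × 10⁷ mm⁴

Split into non-overlapping primitives; take the origin at the lower-left of the bounding box.
Bottom plate: 150 × 12, A = 1 800 mm², y = 6 mm, Ī = 21 600 mm⁴.
Web plate: 20 × 230, A = 4 600 mm², y = 127 mm, Ī = 20 278 333 mm⁴.
Top plate: 130 × 16, A = 2 080 mm², y = 250 mm, Ī = 44 373 mm⁴.
Hole (subtracted): ⌀8, A = 50.265 mm², y = 127 mm, Ī = 201.06 mm⁴.
Centroid: ȳ = ΣA·y / ΣA = 131.51 mm.
Transfer each piece to the centroidal x-axis using Ī + A·d² with d = y − 131.51:
  bottom plate: d = -125.51 mm → contributes +28 377 742 mm⁴
  web plate: d = -4.5126 mm → contributes +20 372 006 mm⁴
  top plate: d = 118.49 mm → contributes +29 246 044 mm⁴
  hole: d = -4.5126 mm → contributes −1224.6 mm⁴
Total I = 77 994 566 mm⁴.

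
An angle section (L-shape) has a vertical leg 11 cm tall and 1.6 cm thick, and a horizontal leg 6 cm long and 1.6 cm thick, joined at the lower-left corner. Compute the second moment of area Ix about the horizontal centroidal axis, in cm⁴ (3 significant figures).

Split into non-overlapping primitives; take the origin at the lower-left of the bounding box.
Vertical leg: 1.6 × 11, A = 17.6 cm², y = 5.5 cm, Ī = 177.47 cm⁴.
Horizontal leg (remainder): 4.4 × 1.6, A = 7.04 cm², y = 0.8 cm, Ī = 1.5019 cm⁴.
Centroid: ȳ = ΣA·y / ΣA = 4.1571 cm.
Transfer each piece to the horizontal centroidal axis using Ī + A·d² with d = y − 4.1571:
  vertical leg: d = 1.3429 cm → contributes +209.2 cm⁴
  horizontal leg (remainder): d = -3.3571 cm → contributes +80.846 cm⁴
Total I = 290.05 cm⁴.

Ix ≈ 290 cm⁴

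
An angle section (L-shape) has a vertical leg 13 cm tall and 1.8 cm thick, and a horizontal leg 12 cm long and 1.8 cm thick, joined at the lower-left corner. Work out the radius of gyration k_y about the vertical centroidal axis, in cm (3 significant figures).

Break the section into simple shapes (no overlaps), measuring from the bottom-left corner of the bounding box.
Vertical leg: 1.8 × 13, A = 23.4 cm², x = 0.9 cm, Ī = 6.318 cm⁴.
Horizontal leg (remainder): 10.2 × 1.8, A = 18.36 cm², x = 6.9 cm, Ī = 159.18 cm⁴.
Centroid: x̄ = ΣA·x / ΣA = 3.5379 cm.
Transfer each piece to the vertical centroidal axis using Ī + A·d² with d = x − 3.5379:
  vertical leg: d = -2.6379 cm → contributes +169.15 cm⁴
  horizontal leg (remainder): d = 3.3621 cm → contributes +366.71 cm⁴
Total I = 535.86 cm⁴.
Radius of gyration: k = √(I/A) = √(535.86 / 41.76) = 3.5822 cm.

k_y ≈ 3.58 cm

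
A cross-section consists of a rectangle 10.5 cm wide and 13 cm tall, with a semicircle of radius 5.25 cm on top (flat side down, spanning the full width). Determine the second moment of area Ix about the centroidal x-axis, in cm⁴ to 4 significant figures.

Ix ≈ 4510 cm⁴

Break the section into simple shapes (no overlaps), measuring from the bottom-left corner of the bounding box.
Rectangular body: 10.5 × 13, A = 136.5 cm², y = 6.5 cm, Ī = 1922.38 cm⁴.
Semicircular cap: semicircle r = 5.25, A = 43.2951 cm², y = 15.2282 cm, Ī = 83.3814 cm⁴.
Centroid: ȳ = ΣA·y / ΣA = 8.60176 cm.
Transfer each piece to the centroidal x-axis using Ī + A·d² with d = y − 8.60176:
  rectangular body: d = -2.10176 cm → contributes +2525.35 cm⁴
  semicircular cap: d = 6.62641 cm → contributes +1984.44 cm⁴
Total I = 4509.79 cm⁴.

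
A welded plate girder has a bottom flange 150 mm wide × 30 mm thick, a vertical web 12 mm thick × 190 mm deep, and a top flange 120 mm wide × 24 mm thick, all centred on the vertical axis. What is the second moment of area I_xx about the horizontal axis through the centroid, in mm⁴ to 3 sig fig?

Break the section into simple shapes (no overlaps), measuring from the bottom-left corner of the bounding box.
Bottom plate: 150 × 30, A = 4 500 mm², y = 15 mm, Ī = 337 500 mm⁴.
Web plate: 12 × 190, A = 2 280 mm², y = 125 mm, Ī = 6 859 000 mm⁴.
Top plate: 120 × 24, A = 2 880 mm², y = 232 mm, Ī = 138 240 mm⁴.
Centroid: ȳ = ΣA·y / ΣA = 105.66 mm.
Transfer each piece to the horizontal axis through the centroid using Ī + A·d² with d = y − 105.66:
  bottom plate: d = -90.658 mm → contributes +37 322 743 mm⁴
  web plate: d = 19.342 mm → contributes +7 711 944 mm⁴
  top plate: d = 126.34 mm → contributes +46 109 387 mm⁴
Total I = 91 144 073 mm⁴.

I_xx ≈ 9.11 × 10⁷ mm⁴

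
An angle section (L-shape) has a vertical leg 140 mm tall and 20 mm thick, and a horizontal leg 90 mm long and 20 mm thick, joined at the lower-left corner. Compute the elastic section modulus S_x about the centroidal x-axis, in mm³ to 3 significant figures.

Break the section into simple shapes (no overlaps), measuring from the bottom-left corner of the bounding box.
Vertical leg: 20 × 140, A = 2 800 mm², y = 70 mm, Ī = 4 573 333 mm⁴.
Horizontal leg (remainder): 70 × 20, A = 1 400 mm², y = 10 mm, Ī = 46 667 mm⁴.
Centroid: ȳ = ΣA·y / ΣA = 50 mm.
Transfer each piece to the centroidal x-axis using Ī + A·d² with d = y − 50:
  vertical leg: d = 20 mm → contributes +5 693 333 mm⁴
  horizontal leg (remainder): d = -40 mm → contributes +2 286 667 mm⁴
Total I = 7 980 000 mm⁴.
Extreme fibre distance c = 90 mm; S = I/c = 88 667 mm³.

S_x ≈ 8.87 × 10⁴ mm³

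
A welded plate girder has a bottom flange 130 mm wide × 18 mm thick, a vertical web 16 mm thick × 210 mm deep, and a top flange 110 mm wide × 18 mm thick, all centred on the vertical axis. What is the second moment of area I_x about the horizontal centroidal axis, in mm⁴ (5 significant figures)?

I_x ≈ 6.8388 × 10⁷ mm⁴

Split into non-overlapping primitives; take the origin at the lower-left of the bounding box.
Bottom plate: 130 × 18, A = 2 340 mm², y = 9 mm, Ī = 63 180 mm⁴.
Web plate: 16 × 210, A = 3 360 mm², y = 123 mm, Ī = 12 348 000 mm⁴.
Top plate: 110 × 18, A = 1 980 mm², y = 237 mm, Ī = 53 460 mm⁴.
Centroid: ȳ = ΣA·y / ΣA = 117.6563 mm.
Transfer each piece to the horizontal centroidal axis using Ī + A·d² with d = y − 117.6563:
  bottom plate: d = -108.6563 mm → contributes +27 689 643 mm⁴
  web plate: d = 5.34375 mm → contributes +12 443 947 mm⁴
  top plate: d = 119.3438 mm → contributes +28 254 463 mm⁴
Total I = 68 388 053 mm⁴.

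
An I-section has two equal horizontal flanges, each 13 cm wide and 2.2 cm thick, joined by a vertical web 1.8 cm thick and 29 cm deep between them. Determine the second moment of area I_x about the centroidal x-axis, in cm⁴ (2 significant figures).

I_x ≈ 1.8 × 10⁴ cm⁴

Split into non-overlapping primitives; take the origin at the lower-left of the bounding box.
Bottom flange: 13 × 2.2, A = 28.6 cm², y = 1.1 cm, Ī = 11.54 cm⁴.
Web: 1.8 × 29, A = 52.2 cm², y = 16.7 cm, Ī = 3 658 cm⁴.
Top flange: 13 × 2.2, A = 28.6 cm², y = 32.3 cm, Ī = 11.54 cm⁴.
By symmetry the centroid is at mid-height, ȳ = 16.7 cm.
Transfer each piece to the centroidal x-axis using Ī + A·d² with d = y − 16.7:
  bottom flange: d = -15.6 cm → contributes +6 972 cm⁴
  web: d = 0 cm → contributes +3 658 cm⁴
  top flange: d = 15.6 cm → contributes +6 972 cm⁴
Total I = 17 602 cm⁴.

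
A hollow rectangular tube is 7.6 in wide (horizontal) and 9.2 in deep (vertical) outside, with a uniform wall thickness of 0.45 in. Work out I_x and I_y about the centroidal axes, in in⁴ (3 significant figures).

I_x ≈ 174 in⁴, I_y ≈ 129 in⁴

Break the section into simple shapes (no overlaps), measuring from the bottom-left corner of the bounding box.
Outer rectangle: 7.6 × 9.2, A = 69.92 in², y = 4.6 in, Ī = 493.17 in⁴.
Inner void (subtracted): 6.7 × 8.3, A = 55.61 in², y = 4.6 in, Ī = 319.25 in⁴.
By symmetry the centroid is at mid-height, ȳ = 4.6 in.
All pieces are centred on the centroidal x-axis, so I = ΣĪ (holes subtracted) = 173.92 in⁴.
Repeating about the centroidal y-axis gives I_y = 128.52 in⁴.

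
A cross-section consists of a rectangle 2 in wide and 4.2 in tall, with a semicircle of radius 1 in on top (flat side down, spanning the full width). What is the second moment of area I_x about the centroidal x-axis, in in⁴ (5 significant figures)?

Treat the section as a set of non-overlapping primitives; coordinates are from the bounding-box lower-left.
Rectangular body: 2 × 4.2, A = 8.4 in², y = 2.1 in, Ī = 12.348 in⁴.
Semicircular cap: semicircle r = 1, A = 1.570796 in², y = 4.624413 in, Ī = 0.109757 in⁴.
Centroid: ȳ = ΣA·y / ΣA = 2.497695 in.
Transfer each piece to the centroidal x-axis using Ī + A·d² with d = y − 2.497695:
  rectangular body: d = -0.3976953 in → contributes +13.67656 in⁴
  semicircular cap: d = 2.126718 in → contributes +7.214357 in⁴
Total I = 20.89091 in⁴.

I_x ≈ 20.891 in⁴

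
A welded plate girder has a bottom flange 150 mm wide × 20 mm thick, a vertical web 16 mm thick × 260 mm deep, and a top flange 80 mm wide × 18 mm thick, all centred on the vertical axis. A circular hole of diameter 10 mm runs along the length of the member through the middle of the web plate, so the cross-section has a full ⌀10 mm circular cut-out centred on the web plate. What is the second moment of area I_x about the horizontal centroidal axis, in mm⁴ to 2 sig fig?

Split into non-overlapping primitives; take the origin at the lower-left of the bounding box.
Bottom plate: 150 × 20, A = 3 000 mm², y = 10 mm, Ī = 100 000 mm⁴.
Web plate: 16 × 260, A = 4 160 mm², y = 150 mm, Ī = 23 434 667 mm⁴.
Top plate: 80 × 18, A = 1 440 mm², y = 289 mm, Ī = 38 880 mm⁴.
Hole (subtracted): ⌀10, A = 78.54 mm², y = 150 mm, Ī = 490.9 mm⁴.
Centroid: ȳ = ΣA·y / ΣA = 124.2 mm.
Transfer each piece to the horizontal centroidal axis using Ī + A·d² with d = y − 124.2:
  bottom plate: d = -114.2 mm → contributes +39 226 019 mm⁴
  web plate: d = 25.8 mm → contributes +26 203 385 mm⁴
  top plate: d = 164.8 mm → contributes +39 147 136 mm⁴
  hole: d = 25.8 mm → contributes −52 764 mm⁴
Total I = 104 523 777 mm⁴.

I_x ≈ 1.0 × 10⁸ mm⁴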